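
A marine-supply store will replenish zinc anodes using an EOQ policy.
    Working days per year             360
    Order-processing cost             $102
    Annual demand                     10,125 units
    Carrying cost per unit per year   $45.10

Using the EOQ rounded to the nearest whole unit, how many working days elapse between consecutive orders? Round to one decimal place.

7.6 days

Q* = √(2·D·S / H) = √(2·10,125·102 / 45.1) = √45,798.2 ≈ 214.01 → Q = 214 units
Cycle time = (working days × Q)/D = (360 × 214) / 10,125 = 7.609 days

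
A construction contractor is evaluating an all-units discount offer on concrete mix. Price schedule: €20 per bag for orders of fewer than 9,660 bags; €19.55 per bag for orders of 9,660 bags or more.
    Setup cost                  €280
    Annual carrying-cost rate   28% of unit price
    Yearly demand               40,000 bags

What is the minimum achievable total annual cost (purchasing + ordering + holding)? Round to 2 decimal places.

H₁ = 28%×€20 = €5.6000;  H₂ = 28%×€19.55 = €5.4740
EOQ₁ = √(2×40,000×280/5.6000) = 2,000.00  (< 9,660, feasible at tier 1)
EOQ₂ = √(2×40,000×280/5.4740) = 2,022.89  (< 9,660 → use Q = 9,660 at tier-2 price)
TC(tier 1 (EOQ₁), Q≈2,000.0) = €811,200.00
TC(tier 2, Q≈9,660.0) = €809,598.84
Minimum at tier 2: €809,598.84

€809,598.84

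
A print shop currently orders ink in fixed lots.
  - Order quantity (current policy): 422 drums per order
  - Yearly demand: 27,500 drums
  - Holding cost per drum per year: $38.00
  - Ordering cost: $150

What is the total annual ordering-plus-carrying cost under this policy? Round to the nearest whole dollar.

$17,793

Annual ordering cost = (D/Q)·S = (27,500/422) × 150 = $9,774.88
Annual holding cost  = (Q/2)·H = (422/2) × 38 = $8,018.00
Total = $9,774.88 + $8,018.00 = $17,792.88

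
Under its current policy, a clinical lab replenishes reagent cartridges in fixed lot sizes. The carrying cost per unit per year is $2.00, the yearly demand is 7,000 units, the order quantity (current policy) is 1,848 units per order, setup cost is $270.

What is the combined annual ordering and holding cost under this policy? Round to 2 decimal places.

$2,870.73

Annual ordering cost = (D/Q)·S = (7,000/1,848) × 270 = $1,022.73
Annual holding cost  = (Q/2)·H = (1,848/2) × 2 = $1,848.00
Total = $1,022.73 + $1,848.00 = $2,870.73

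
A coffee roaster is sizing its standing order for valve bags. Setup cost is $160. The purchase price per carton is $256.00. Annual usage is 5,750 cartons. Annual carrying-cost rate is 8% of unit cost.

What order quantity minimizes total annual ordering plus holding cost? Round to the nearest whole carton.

300 cartons

Holding cost per carton per year: H = 8% × $256 = $20.4800
Q* = √(2·D·S / H) = √(2·5,750·160 / 20.48) = √89,843.8 ≈ 299.74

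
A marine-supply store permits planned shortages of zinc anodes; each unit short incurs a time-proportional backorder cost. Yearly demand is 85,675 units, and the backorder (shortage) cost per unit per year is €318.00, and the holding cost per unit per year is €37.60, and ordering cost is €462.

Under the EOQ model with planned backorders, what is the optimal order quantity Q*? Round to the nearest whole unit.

Q* = √(2DS/H) · √((H + b)/b)
   = √(2 × 85,675 × 462 / 37.6) · √((37.6 + 318) / 318)
   = 1,451.006 × 1.0575 ≈ 1,534.39

1,534 units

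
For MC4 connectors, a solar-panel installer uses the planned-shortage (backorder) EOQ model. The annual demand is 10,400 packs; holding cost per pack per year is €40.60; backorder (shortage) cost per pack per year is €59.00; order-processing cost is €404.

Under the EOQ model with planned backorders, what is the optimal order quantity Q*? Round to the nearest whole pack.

591 packs

Basic EOQ = √(2·10,400·404/40.6) = 454.945
Backorder adjustment √((H+b)/b) = √((40.6+59)/59) = 1.2993
Q* = 454.945 × 1.2993 ≈ 591.10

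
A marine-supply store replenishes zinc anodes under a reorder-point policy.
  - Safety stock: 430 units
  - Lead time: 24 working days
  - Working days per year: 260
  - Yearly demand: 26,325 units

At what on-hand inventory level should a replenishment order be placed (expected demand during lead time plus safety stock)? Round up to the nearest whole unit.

Daily demand d = 26,325 / 260 = 101.250 units/day
Demand during lead time = 101.250 × 24 = 2,430.00
Reorder point = 2,430.00 + 430 = 2,860.00 → round up

2,860 units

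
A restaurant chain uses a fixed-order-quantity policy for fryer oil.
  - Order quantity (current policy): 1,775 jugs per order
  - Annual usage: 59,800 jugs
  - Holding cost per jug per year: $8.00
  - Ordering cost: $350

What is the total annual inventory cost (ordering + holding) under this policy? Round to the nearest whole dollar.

$18,892

Annual ordering cost = (D/Q)·S = (59,800/1,775) × 350 = $11,791.55
Annual holding cost  = (Q/2)·H = (1,775/2) × 8 = $7,100.00
Total = $11,791.55 + $7,100.00 = $18,891.55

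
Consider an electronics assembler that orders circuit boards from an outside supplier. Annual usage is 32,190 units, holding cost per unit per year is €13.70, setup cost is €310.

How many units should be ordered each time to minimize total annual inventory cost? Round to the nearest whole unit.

EOQ = √(2DS/H) = √(2 × 32,190 × 310 / 13.7)
    = √(1,456,773.72) ≈ 1,206.97

1,207 units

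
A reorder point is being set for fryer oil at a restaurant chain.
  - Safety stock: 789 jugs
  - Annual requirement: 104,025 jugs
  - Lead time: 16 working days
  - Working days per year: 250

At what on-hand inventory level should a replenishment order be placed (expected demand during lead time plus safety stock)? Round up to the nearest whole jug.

Daily demand d = 104,025 / 250 = 416.100 jugs/day
Demand during lead time = 416.100 × 16 = 6,657.60
Reorder point = 6,657.60 + 789 = 7,446.60 → round up

7,447 jugs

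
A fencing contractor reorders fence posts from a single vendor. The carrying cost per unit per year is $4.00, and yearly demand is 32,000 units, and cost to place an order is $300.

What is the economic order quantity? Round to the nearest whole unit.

EOQ = √(2DS/H) = √(2 × 32,000 × 300 / 4)
    = √(4,800,000.00) ≈ 2,190.89

2,191 units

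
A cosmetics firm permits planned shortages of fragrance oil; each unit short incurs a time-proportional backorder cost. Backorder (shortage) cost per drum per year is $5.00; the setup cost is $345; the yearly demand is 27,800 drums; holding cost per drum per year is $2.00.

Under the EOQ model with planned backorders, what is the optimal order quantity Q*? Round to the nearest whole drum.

3,664 drums

Q* = √(2DS/H) · √((H + b)/b)
   = √(2 × 27,800 × 345 / 2) · √((2 + 5) / 5)
   = 3,096.934 × 1.1832 ≈ 3,664.34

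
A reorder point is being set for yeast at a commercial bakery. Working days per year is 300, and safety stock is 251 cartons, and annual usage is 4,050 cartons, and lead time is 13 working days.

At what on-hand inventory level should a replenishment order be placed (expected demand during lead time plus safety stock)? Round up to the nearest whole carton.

Daily demand d = 4,050 / 300 = 13.500 cartons/day
Demand during lead time = 13.500 × 13 = 175.50
Reorder point = 175.50 + 251 = 426.50 → round up

427 cartons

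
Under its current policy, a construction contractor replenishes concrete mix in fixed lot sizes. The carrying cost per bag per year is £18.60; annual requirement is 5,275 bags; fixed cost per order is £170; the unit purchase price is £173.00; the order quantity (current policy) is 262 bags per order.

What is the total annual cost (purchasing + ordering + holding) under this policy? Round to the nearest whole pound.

Orders/yr = 5,275/262 = 20.134; ordering cost = 20.134 × £170 = £3,422.71
Average inventory = 262/2 = 131; holding cost = 131 × £18.6 = £2,436.60
Purchase cost = D·C = 5,275 × 173 = £912,575.00
Total = £3,422.71 + £2,436.60 + £912,575.00 = £918,434.31

£918,434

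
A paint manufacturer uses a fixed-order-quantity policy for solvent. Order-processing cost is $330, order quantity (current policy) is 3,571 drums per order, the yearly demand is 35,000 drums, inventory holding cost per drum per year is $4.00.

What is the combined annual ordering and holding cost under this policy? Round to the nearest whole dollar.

Annual ordering cost = (D/Q)·S = (35,000/3,571) × 330 = $3,234.39
Annual holding cost  = (Q/2)·H = (3,571/2) × 4 = $7,142.00
Total = $3,234.39 + $7,142.00 = $10,376.39

$10,376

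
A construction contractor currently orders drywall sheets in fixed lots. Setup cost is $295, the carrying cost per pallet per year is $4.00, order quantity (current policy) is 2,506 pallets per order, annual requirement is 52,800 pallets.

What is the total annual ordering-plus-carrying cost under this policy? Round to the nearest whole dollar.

Ordering: D/Q × S = 52,800/2,506 × $295 = $6,215.48
Holding:  Q/2 × H = 2,506/2 × $4 = $5,012.00
Total = $6,215.48 + $5,012.00 = $11,227.48

$11,227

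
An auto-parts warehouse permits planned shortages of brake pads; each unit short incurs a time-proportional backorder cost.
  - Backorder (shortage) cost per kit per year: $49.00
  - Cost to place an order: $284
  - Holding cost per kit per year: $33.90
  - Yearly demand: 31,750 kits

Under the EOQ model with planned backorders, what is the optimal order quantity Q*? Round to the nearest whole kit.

Basic EOQ = √(2·31,750·284/33.9) = 729.367
Backorder adjustment √((H+b)/b) = √((33.9+49)/49) = 1.3007
Q* = 729.367 × 1.3007 ≈ 948.69

949 kits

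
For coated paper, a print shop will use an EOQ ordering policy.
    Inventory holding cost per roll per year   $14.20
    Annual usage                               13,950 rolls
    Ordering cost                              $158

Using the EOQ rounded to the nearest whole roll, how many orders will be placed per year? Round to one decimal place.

25.0 orders per year

EOQ = √(2DS/H) = √(2 × 13,950 × 158 / 14.2)
    = √(310,436.62) ≈ 557.17 → Q = 557
N = D/Q = 13,950/557 ≈ 25.045 orders/yr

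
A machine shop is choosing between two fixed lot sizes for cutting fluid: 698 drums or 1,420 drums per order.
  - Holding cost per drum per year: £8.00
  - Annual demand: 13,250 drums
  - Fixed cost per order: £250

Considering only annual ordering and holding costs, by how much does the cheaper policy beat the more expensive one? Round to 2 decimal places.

£475.04

Annual cost at Q: ordering D·S/Q plus holding Q·H/2.
TC(698) = (13,250/698)×250 + (698/2)×8 = £7,537.70
TC(1,420) = (13,250/1,420)×250 + (1,420/2)×8 = £8,012.75
Cheaper: Q = 698.  Difference = £475.04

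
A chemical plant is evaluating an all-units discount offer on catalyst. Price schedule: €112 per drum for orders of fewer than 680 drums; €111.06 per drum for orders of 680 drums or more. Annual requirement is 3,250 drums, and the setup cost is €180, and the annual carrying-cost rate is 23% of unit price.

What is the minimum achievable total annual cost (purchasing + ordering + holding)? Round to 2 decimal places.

H₁ = 23%×€112 = €25.7600;  H₂ = 23%×€111.06 = €25.5438
EOQ₁ = √(2×3,250×180/25.7600) = 213.12  (< 680, feasible at tier 1)
EOQ₂ = √(2×3,250×180/25.5438) = 214.02  (< 680 → use Q = 680 at tier-2 price)
TC(tier 1 (EOQ₁), Q≈213.1) = €369,489.92
TC(tier 2, Q≈680.0) = €370,490.19
Minimum at tier 1 (EOQ₁): €369,489.92

€369,489.92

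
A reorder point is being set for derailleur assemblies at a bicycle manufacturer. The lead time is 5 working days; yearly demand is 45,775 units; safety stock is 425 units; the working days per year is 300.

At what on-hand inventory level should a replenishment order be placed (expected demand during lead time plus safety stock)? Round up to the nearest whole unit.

1,188 units

Daily demand d = 45,775 / 300 = 152.583 units/day
Demand during lead time = 152.583 × 5 = 762.92
Reorder point = 762.92 + 425 = 1,187.92 → round up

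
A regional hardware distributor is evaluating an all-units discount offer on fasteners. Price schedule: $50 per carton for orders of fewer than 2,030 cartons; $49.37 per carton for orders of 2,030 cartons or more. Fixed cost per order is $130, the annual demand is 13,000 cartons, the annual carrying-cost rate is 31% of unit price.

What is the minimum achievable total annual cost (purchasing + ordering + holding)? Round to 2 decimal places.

$657,238.09

H₁ = 31%×$50 = $15.5000;  H₂ = 31%×$49.37 = $15.3047
EOQ₁ = √(2×13,000×130/15.5000) = 466.97  (< 2,030, feasible at tier 1)
EOQ₂ = √(2×13,000×130/15.3047) = 469.94  (< 2,030 → use Q = 2,030 at tier-2 price)
TC(tier 1 (EOQ₁), Q≈467.0) = $657,238.09
TC(tier 2, Q≈2,030.0) = $658,176.78
Minimum at tier 1 (EOQ₁): $657,238.09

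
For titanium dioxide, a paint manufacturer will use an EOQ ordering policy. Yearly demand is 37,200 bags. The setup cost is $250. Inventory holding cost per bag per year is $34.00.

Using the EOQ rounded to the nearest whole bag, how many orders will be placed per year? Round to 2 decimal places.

Optimal lot size Q* = (2 × 37,200 × $250 / $34)^½ ≈ 739.63 → Q = 740
Orders per year = D/Q = 37,200 / 740 = 50.270

50.27 orders per year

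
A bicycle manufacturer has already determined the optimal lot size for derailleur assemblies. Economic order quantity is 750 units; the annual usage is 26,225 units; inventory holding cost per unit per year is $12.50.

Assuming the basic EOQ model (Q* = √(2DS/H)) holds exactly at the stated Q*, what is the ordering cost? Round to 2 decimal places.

Since Q* = (2DS/H)^½, squaring gives Q*²·H = 2DS.
S = Q²H / (2D) = 750² × 12.5 / (2 × 26,225) = 134.0562

$134.06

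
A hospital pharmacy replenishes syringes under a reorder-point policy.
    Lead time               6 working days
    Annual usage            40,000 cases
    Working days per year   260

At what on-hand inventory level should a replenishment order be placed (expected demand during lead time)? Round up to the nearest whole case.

Daily demand d = 40,000 / 260 = 153.846 cases/day
Demand during lead time = 153.846 × 6 = 923.08
Reorder point = 923.08 → round up

924 cases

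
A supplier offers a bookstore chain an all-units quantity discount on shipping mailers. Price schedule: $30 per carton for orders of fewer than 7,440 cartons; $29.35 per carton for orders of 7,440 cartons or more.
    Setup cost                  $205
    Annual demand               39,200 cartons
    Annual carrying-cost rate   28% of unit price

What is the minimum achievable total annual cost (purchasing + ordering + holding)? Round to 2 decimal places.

$1,182,171.07

H₁ = 28%×$30 = $8.4000;  H₂ = 28%×$29.35 = $8.2180
EOQ₁ = √(2×39,200×205/8.4000) = 1,383.23  (< 7,440, feasible at tier 1)
EOQ₂ = √(2×39,200×205/8.2180) = 1,398.47  (< 7,440 → use Q = 7,440 at tier-2 price)
TC(tier 1 (EOQ₁), Q≈1,383.2) = $1,187,619.16
TC(tier 2, Q≈7,440.0) = $1,182,171.07
Minimum at tier 2: $1,182,171.07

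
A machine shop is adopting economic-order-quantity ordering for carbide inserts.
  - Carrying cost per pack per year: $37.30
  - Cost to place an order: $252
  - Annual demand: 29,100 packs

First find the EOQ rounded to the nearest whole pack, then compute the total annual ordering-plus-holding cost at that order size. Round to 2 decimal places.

$23,389.24

Optimal lot size Q* = (2 × 29,100 × $252 / $37.3)^½ ≈ 627.06 → Q = 627 packs
Annual ordering cost = (D/Q)·S = (29,100/627) × 252 = $11,695.69
Annual holding cost  = (Q/2)·H = (627/2) × 37.3 = $11,693.55
Total = $11,695.69 + $11,693.55 = $23,389.24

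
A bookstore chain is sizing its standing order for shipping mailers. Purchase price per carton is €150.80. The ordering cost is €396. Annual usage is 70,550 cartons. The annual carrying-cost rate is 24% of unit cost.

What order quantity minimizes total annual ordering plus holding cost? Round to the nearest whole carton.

1,243 cartons

H = i·C = 0.24 × €150.8 = €36.1920 per carton-year
2DS/H = 2·70,550·396/36.192 = 1,543,866.05
EOQ = √1,543,866.05 ≈ 1,242.52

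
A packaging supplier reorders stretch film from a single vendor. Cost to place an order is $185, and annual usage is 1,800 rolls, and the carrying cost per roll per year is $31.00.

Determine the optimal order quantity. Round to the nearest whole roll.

2DS/H = 2·1,800·185/31 = 21,483.87
EOQ = √21,483.87 ≈ 146.57

147 rolls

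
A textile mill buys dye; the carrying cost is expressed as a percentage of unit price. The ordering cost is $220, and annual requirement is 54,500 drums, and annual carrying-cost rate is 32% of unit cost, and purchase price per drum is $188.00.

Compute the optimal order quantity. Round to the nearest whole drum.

631 drums

Carrying cost H = $188 × 32% = $60.1600/drum/yr
2DS/H = 2·54,500·220/60.16 = 398,603.72
EOQ = √398,603.72 ≈ 631.35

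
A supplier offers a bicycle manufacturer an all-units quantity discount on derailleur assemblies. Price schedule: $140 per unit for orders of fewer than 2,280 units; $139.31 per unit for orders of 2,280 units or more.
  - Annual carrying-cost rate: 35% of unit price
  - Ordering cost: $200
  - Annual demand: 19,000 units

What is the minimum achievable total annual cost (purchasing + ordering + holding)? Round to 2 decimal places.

$2,679,297.67

H₁ = 35%×$140 = $49.0000;  H₂ = 35%×$139.31 = $48.7585
EOQ₁ = √(2×19,000×200/49.0000) = 393.83  (< 2,280, feasible at tier 1)
EOQ₂ = √(2×19,000×200/48.7585) = 394.80  (< 2,280 → use Q = 2,280 at tier-2 price)
TC(tier 1 (EOQ₁), Q≈393.8) = $2,679,297.67
TC(tier 2, Q≈2,280.0) = $2,704,141.36
Minimum at tier 1 (EOQ₁): $2,679,297.67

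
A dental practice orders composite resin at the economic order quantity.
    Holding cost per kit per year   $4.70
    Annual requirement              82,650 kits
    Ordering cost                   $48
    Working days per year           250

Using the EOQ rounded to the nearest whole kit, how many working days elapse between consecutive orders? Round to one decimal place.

Q* = √(2·D·S / H) = √(2·82,650·48 / 4.7) = √1,688,170.2 ≈ 1,299.30 → Q = 1,299 kits
T = Q/D × 250 days = 1,299/82,650 × 250 = 3.929 days

3.9 days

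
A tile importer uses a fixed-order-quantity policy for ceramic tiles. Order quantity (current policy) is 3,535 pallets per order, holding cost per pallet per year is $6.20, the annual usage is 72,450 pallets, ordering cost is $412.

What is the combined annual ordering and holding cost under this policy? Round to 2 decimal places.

$19,402.46

Orders/yr = 72,450/3,535 = 20.495; ordering cost = 20.495 × $412 = $8,443.96
Average inventory = 3,535/2 = 1767.5; holding cost = 1767.5 × $6.2 = $10,958.50
Total = $8,443.96 + $10,958.50 = $19,402.46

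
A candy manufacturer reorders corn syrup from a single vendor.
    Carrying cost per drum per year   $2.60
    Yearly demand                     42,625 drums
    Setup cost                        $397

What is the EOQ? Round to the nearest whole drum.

Q* = √(2·D·S / H) = √(2·42,625·397 / 2.6) = √13,017,019.2 ≈ 3,607.91

3,608 drums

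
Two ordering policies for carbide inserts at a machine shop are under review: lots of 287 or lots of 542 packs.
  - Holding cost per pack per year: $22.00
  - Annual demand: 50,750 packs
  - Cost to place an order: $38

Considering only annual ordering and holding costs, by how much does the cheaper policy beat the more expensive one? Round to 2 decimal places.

Annual cost at Q: ordering D·S/Q plus holding Q·H/2.
TC(287) = (50,750/287)×38 + (287/2)×22 = $9,876.51
TC(542) = (50,750/542)×38 + (542/2)×22 = $9,520.12
|ΔTC| = |$9,876.51 − $9,520.12| = $356.39

$356.39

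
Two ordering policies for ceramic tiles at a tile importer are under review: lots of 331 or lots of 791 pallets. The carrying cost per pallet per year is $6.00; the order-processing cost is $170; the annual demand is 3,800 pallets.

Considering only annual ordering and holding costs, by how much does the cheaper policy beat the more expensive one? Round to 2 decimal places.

For each Q, cost = (D/Q)·S + (Q/2)·H.
TC(331) = (3,800/331)×170 + (331/2)×6 = $2,944.66
TC(791) = (3,800/791)×170 + (791/2)×6 = $3,189.69
Lots of 331 are cheaper by $245.03.

$245.03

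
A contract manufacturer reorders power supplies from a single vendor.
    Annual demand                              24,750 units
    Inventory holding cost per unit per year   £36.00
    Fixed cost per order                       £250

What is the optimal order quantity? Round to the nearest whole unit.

586 units

EOQ = √(2DS/H) = √(2 × 24,750 × 250 / 36)
    = √(343,750.00) ≈ 586.30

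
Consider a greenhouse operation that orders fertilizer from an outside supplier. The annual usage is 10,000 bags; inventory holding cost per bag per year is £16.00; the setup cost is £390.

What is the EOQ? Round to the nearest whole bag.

Q* = √(2·D·S / H) = √(2·10,000·390 / 16) = √487,500.0 ≈ 698.21

698 bags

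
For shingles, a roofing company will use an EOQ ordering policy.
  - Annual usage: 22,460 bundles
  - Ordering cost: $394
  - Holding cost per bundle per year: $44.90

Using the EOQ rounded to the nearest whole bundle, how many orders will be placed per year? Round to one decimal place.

35.8 orders per year

EOQ = √(2DS/H) = √(2 × 22,460 × 394 / 44.9)
    = √(394,175.50) ≈ 627.83 → Q = 628
N = D/Q = 22,460/628 ≈ 35.764 orders/yr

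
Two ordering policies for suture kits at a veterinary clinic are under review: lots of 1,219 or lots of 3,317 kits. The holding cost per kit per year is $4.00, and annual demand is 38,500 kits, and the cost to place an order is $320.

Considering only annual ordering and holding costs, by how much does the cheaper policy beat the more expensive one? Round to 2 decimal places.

$2,196.45

Annual cost at Q: ordering D·S/Q plus holding Q·H/2.
TC(1,219) = (38,500/1,219)×320 + (1,219/2)×4 = $12,544.64
TC(3,317) = (38,500/3,317)×320 + (3,317/2)×4 = $10,348.20
Cheaper: Q = 3,317.  Difference = $2,196.45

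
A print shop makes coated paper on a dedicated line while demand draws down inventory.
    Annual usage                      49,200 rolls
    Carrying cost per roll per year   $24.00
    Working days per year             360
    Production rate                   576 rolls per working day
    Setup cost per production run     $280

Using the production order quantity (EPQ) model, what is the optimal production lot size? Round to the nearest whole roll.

d = 49,200/360 = 136.6667 rolls/day;  effective holding cost H(1 − d/p) = 24·(1 − 136.6667/576) = 18.30556
Q* = √(2DS / H_eff) = √(2·49,200·280 / 18.30556) ≈ 1,226.83

1,227 rolls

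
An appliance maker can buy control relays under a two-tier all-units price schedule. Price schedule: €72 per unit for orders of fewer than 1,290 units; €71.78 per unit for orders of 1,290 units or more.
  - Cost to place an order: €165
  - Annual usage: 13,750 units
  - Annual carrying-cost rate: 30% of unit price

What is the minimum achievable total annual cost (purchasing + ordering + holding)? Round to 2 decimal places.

H₁ = 30%×€72 = €21.6000;  H₂ = 30%×€71.78 = €21.5340
EOQ₁ = √(2×13,750×165/21.6000) = 458.33  (< 1,290, feasible at tier 1)
EOQ₂ = √(2×13,750×165/21.5340) = 459.04  (< 1,290 → use Q = 1,290 at tier-2 price)
TC(tier 1 (EOQ₁), Q≈458.3) = €999,900.00
TC(tier 2, Q≈1,290.0) = €1,002,623.15
Minimum at tier 1 (EOQ₁): €999,900.00

€999,900.00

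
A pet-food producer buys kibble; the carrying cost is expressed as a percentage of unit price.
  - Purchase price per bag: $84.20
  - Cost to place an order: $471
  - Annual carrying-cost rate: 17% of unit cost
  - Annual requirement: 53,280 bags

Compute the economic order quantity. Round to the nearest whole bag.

1,873 bags

Carrying cost H = $84.2 × 17% = $14.3140/bag/yr
Optimal lot size Q* = (2 × 53,280 × $471 / $14.314)^½ ≈ 1,872.52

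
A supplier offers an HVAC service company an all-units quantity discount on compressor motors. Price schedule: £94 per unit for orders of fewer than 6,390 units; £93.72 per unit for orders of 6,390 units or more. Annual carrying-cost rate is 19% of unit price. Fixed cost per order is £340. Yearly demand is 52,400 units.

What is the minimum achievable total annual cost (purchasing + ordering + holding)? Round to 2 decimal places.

£4,950,826.72

H₁ = 19%×£94 = £17.8600;  H₂ = 19%×£93.72 = £17.8068
EOQ₁ = √(2×52,400×340/17.8600) = 1,412.47  (< 6,390, feasible at tier 1)
EOQ₂ = √(2×52,400×340/17.8068) = 1,414.58  (< 6,390 → use Q = 6,390 at tier-2 price)
TC(tier 1 (EOQ₁), Q≈1,412.5) = £4,950,826.72
TC(tier 2, Q≈6,390.0) = £4,970,608.83
Minimum at tier 1 (EOQ₁): £4,950,826.72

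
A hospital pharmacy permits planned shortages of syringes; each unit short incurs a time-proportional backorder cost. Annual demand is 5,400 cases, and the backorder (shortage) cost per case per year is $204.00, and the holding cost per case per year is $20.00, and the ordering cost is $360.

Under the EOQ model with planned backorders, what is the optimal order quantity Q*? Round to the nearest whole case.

462 cases

Basic EOQ = √(2·5,400·360/20) = 440.908
Backorder adjustment √((H+b)/b) = √((20+204)/204) = 1.0479
Q* = 440.908 × 1.0479 ≈ 462.02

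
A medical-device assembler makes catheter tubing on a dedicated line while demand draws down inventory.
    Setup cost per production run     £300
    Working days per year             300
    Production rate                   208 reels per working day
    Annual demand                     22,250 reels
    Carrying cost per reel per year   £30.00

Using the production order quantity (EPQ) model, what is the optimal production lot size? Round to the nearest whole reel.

832 reels

Daily demand d = 22,250/300 = 74.167; p = 208; 1 − d/p = 0.64343
EPQ = √(2DS / (H(1 − d/p)))
    = √(2 × 22,250 × 300 / (30 × 0.64343)) ≈ 831.63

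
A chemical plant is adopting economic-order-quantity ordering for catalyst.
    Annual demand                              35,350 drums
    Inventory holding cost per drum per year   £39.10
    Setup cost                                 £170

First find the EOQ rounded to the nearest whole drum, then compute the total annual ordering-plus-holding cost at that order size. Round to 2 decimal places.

Optimal lot size Q* = (2 × 35,350 × £170 / £39.1)^½ ≈ 554.43 → Q = 554 drums
Orders/yr = 35,350/554 = 63.809; ordering cost = 63.809 × £170 = £10,847.47
Average inventory = 554/2 = 277; holding cost = 277 × £39.1 = £10,830.70
Total = £10,847.47 + £10,830.70 = £21,678.17

£21,678.17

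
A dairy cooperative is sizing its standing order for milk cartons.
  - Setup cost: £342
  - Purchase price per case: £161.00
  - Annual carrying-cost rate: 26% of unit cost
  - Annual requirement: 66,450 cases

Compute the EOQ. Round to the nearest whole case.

Carrying cost H = £161 × 26% = £41.8600/case/yr
Q* = √(2·D·S / H) = √(2·66,450·342 / 41.86) = √1,085,805.1 ≈ 1,042.02

1,042 cases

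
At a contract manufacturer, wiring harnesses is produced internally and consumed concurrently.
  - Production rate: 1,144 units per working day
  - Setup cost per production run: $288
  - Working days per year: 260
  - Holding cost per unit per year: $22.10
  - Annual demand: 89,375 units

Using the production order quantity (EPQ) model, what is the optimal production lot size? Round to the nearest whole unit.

1,825 units

Daily demand d = 89,375/260 = 343.750; p = 1144; 1 − d/p = 0.69952
EPQ = √(2DS / (H(1 − d/p)))
    = √(2 × 89,375 × 288 / (22.1 × 0.69952)) ≈ 1,824.83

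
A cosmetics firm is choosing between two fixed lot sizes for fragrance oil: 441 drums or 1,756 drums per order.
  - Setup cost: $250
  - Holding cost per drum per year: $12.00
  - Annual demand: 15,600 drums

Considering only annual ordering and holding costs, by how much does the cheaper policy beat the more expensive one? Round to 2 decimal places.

For each Q, cost = (D/Q)·S + (Q/2)·H.
TC(441) = (15,600/441)×250 + (441/2)×12 = $11,489.54
TC(1,756) = (15,600/1,756)×250 + (1,756/2)×12 = $12,756.96
Cheaper: Q = 441.  Difference = $1,267.42

$1,267.42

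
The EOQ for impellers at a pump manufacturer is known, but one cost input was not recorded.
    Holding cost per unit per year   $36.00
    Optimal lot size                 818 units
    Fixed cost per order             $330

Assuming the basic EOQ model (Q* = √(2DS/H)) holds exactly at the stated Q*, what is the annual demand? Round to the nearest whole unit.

From Q* = √(2DS/H) ⇒ Q*² = 2DS/H.
D = Q²H / (2S) = 818² × 36 / (2 × 330) = 36,497.67

36,498 units per year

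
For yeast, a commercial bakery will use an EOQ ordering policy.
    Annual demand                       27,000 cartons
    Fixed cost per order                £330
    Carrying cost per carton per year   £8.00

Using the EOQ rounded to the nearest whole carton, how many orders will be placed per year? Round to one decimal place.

Q* = √(2·D·S / H) = √(2·27,000·330 / 8) = √2,227,500.0 ≈ 1,492.48 → Q = 1,492
Orders per year = D/Q = 27,000 / 1,492 = 18.097

18.1 orders per year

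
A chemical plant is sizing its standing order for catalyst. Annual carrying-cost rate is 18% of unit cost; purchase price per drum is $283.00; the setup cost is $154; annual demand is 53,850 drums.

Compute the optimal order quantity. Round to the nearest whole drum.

H = i·C = 0.18 × $283 = $50.9400 per drum-year
Optimal lot size Q* = (2 × 53,850 × $154 / $50.94)^½ ≈ 570.61

571 drums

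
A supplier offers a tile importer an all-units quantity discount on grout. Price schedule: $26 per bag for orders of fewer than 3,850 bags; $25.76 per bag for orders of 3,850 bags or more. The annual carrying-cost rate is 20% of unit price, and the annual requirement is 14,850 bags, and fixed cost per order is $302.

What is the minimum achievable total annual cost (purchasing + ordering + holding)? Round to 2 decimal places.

H₁ = 20%×$26 = $5.2000;  H₂ = 20%×$25.76 = $5.1520
EOQ₁ = √(2×14,850×302/5.2000) = 1,313.35  (< 3,850, feasible at tier 1)
EOQ₂ = √(2×14,850×302/5.1520) = 1,319.45  (< 3,850 → use Q = 3,850 at tier-2 price)
TC(tier 1 (EOQ₁), Q≈1,313.3) = $392,929.41
TC(tier 2, Q≈3,850.0) = $393,618.46
Minimum at tier 1 (EOQ₁): $392,929.41

$392,929.41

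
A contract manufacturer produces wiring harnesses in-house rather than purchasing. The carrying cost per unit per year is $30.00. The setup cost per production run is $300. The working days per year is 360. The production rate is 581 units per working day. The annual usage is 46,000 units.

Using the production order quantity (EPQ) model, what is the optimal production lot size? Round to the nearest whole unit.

1,086 units

d = 46,000/360 = 127.7778 units/day;  effective holding cost H(1 − d/p) = 30·(1 − 127.7778/581) = 23.40218
Q* = √(2DS / H_eff) = √(2·46,000·300 / 23.40218) ≈ 1,085.99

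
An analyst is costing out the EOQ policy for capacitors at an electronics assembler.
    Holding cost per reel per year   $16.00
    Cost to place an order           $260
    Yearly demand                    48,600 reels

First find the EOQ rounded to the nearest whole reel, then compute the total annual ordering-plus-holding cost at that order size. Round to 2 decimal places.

2DS/H = 2·48,600·260/16 = 1,579,500.00
EOQ = √1,579,500.00 ≈ 1,256.78 → Q = 1,257 reels
Orders/yr = 48,600/1,257 = 38.663; ordering cost = 38.663 × $260 = $10,052.51
Average inventory = 1,257/2 = 628.5; holding cost = 628.5 × $16 = $10,056.00
Total = $10,052.51 + $10,056.00 = $20,108.51

$20,108.51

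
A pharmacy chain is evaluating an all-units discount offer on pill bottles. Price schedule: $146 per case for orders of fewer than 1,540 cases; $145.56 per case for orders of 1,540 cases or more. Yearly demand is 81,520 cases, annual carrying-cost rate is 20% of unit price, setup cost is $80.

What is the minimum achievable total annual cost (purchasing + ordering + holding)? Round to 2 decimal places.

H₁ = 20%×$146 = $29.2000;  H₂ = 20%×$145.56 = $29.1120
EOQ₁ = √(2×81,520×80/29.2000) = 668.34  (< 1,540, feasible at tier 1)
EOQ₂ = √(2×81,520×80/29.1120) = 669.35  (< 1,540 → use Q = 1,540 at tier-2 price)
TC(tier 1 (EOQ₁), Q≈668.3) = $11,921,435.67
TC(tier 2, Q≈1,540.0) = $11,892,702.25
Minimum at tier 2: $11,892,702.25

$11,892,702.25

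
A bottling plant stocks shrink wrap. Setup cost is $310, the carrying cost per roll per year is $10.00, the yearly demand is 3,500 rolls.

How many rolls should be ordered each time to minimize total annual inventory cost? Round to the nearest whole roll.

466 rolls

Optimal lot size Q* = (2 × 3,500 × $310 / $10)^½ ≈ 465.83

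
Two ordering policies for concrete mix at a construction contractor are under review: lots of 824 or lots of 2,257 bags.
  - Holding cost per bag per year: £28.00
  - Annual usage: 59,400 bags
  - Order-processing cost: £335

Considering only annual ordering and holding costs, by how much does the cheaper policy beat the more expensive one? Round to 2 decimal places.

£4,729.30

For each Q, cost = (D/Q)·S + (Q/2)·H.
TC(824) = (59,400/824)×335 + (824/2)×28 = £35,685.27
TC(2,257) = (59,400/2,257)×335 + (2,257/2)×28 = £40,414.57
Lots of 824 are cheaper by £4,729.30.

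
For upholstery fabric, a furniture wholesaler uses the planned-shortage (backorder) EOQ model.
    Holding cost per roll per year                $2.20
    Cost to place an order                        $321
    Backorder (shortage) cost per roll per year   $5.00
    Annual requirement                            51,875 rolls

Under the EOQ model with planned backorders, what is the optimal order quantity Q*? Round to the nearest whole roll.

Basic EOQ = √(2·51,875·321/2.2) = 3,890.767
Backorder adjustment √((H+b)/b) = √((2.2+5)/5) = 1.2000
Q* = 3,890.767 × 1.2000 ≈ 4,668.92

4,669 rolls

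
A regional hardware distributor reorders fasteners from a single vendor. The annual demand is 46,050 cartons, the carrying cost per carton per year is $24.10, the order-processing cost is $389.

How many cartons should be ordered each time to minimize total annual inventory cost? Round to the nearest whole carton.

2DS/H = 2·46,050·389/24.1 = 1,486,593.36
EOQ = √1,486,593.36 ≈ 1,219.26

1,219 cartons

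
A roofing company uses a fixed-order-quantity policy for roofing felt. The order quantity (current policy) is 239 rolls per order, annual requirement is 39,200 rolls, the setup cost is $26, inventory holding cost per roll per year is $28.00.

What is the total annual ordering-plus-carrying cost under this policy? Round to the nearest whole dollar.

Annual ordering cost = (D/Q)·S = (39,200/239) × 26 = $4,264.44
Annual holding cost  = (Q/2)·H = (239/2) × 28 = $3,346.00
Total = $4,264.44 + $3,346.00 = $7,610.44

$7,610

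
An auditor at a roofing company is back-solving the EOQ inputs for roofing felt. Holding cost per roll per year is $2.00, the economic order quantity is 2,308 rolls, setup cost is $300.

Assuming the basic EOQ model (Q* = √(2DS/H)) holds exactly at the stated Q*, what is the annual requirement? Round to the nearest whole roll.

17,756 rolls per year

From Q* = √(2DS/H) ⇒ Q*² = 2DS/H.
D = Q²H / (2S) = 2,308² × 2 / (2 × 300) = 17,756.21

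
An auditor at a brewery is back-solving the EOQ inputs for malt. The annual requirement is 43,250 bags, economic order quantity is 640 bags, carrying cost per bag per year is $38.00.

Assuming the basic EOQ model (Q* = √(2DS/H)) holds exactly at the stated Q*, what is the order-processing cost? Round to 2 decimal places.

EOQ relation: Q² = 2DS/H, so rearrange for the unknown.
S = Q²H / (2D) = 640² × 38 / (2 × 43,250) = 179.9399

$179.94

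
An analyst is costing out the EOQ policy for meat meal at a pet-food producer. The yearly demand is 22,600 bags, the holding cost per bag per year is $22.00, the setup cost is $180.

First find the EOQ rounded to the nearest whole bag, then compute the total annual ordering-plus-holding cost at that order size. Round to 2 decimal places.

$13,378.79

2DS/H = 2·22,600·180/22 = 369,818.18
EOQ = √369,818.18 ≈ 608.13 → Q = 608 bags
Annual ordering cost = (D/Q)·S = (22,600/608) × 180 = $6,690.79
Annual holding cost  = (Q/2)·H = (608/2) × 22 = $6,688.00
Total = $6,690.79 + $6,688.00 = $13,378.79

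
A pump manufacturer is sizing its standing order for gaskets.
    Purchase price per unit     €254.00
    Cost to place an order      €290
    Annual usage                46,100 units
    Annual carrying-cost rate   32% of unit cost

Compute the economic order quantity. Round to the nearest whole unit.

574 units

H = i·C = 0.32 × €254 = €81.2800 per unit-year
Optimal lot size Q* = (2 × 46,100 × €290 / €81.28)^½ ≈ 573.55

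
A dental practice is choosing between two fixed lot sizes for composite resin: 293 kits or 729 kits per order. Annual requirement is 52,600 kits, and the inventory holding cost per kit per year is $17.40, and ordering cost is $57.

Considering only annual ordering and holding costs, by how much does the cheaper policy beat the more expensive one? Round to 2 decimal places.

Annual cost at Q: ordering D·S/Q plus holding Q·H/2.
TC(293) = (52,600/293)×57 + (293/2)×17.4 = $12,781.86
TC(729) = (52,600/729)×57 + (729/2)×17.4 = $10,455.06
|ΔTC| = |$12,781.86 − $10,455.06| = $2,326.81

$2,326.81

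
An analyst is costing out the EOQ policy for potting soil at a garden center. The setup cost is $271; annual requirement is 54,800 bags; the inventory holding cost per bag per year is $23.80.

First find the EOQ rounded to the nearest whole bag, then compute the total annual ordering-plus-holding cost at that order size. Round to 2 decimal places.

$26,587.56

Q* = √(2·D·S / H) = √(2·54,800·271 / 23.8) = √1,247,966.4 ≈ 1,117.12 → Q = 1,117 bags
Orders/yr = 54,800/1,117 = 49.060; ordering cost = 49.060 × $271 = $13,295.26
Average inventory = 1,117/2 = 558.5; holding cost = 558.5 × $23.8 = $13,292.30
Total = $13,295.26 + $13,292.30 = $26,587.56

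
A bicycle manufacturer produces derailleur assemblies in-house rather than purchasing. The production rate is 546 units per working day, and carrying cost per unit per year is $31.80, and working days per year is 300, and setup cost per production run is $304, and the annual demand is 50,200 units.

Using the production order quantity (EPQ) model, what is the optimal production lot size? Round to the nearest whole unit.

d = 50,200/300 = 167.3333 units/day;  effective holding cost H(1 − d/p) = 31.8·(1 − 167.3333/546) = 22.05421
Q* = √(2DS / H_eff) = √(2·50,200·304 / 22.05421) ≈ 1,176.41

1,176 units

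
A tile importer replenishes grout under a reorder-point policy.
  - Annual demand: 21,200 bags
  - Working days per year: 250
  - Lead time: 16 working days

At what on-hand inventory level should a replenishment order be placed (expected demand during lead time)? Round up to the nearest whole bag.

Daily demand d = 21,200 / 250 = 84.800 bags/day
Demand during lead time = 84.800 × 16 = 1,356.80
Reorder point = 1,356.80 → round up

1,357 bags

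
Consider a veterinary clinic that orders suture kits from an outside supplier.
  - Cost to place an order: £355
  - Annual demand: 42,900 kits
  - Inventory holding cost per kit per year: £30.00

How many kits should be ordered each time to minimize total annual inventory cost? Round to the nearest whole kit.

1,008 kits

EOQ = √(2DS/H) = √(2 × 42,900 × 355 / 30)
    = √(1,015,300.00) ≈ 1,007.62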